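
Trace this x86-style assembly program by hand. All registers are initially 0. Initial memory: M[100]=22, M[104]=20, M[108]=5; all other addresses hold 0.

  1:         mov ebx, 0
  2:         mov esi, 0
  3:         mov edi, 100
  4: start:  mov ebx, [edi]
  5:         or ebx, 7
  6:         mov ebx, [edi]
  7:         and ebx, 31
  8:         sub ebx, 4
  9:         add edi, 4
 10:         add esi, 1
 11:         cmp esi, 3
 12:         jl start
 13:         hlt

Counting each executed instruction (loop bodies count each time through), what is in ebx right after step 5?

23

after mov ebx, 0: ebx=0
after mov esi, 0: esi=0
after mov edi, 100: edi=100
after mov ebx, [edi]: ebx=M[100]=22
after or ebx, 7: ebx=22|7=23
After step 5: ebx = 23.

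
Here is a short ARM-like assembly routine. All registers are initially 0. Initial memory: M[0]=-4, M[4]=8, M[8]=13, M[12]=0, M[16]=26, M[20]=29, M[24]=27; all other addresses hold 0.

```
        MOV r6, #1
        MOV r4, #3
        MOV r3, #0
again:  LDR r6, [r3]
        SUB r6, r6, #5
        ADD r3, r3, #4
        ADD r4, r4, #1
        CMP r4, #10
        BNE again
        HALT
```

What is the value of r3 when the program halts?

28

after MOV r6, #1: r6=1
after MOV r4, #3: r4=3
after MOV r3, #0: r3=0
after LDR r6, [r3]: r6=M[0]=-4
after SUB r6, r6, #5: r6=(-4)-5=-9
after ADD r3, r3, #4: r3=0+4=4
after ADD r4, r4, #1: r4=3+1=4
CMP r4, #10  (cmp 4,10)
BNE again: taken
after LDR r6, [r3]: r6=M[4]=8
after SUB r6, r6, #5: r6=8-5=3
after ADD r3, r3, #4: r3=4+4=8
after ADD r4, r4, #1: r4=4+1=5
CMP r4, #10  (cmp 5,10)
BNE again: taken
after LDR r6, [r3]: r6=M[8]=13
after SUB r6, r6, #5: r6=13-5=8
after ADD r3, r3, #4: r3=8+4=12
after ADD r4, r4, #1: r4=5+1=6
CMP r4, #10  (cmp 6,10)
BNE again: taken
after LDR r6, [r3]: r6=M[12]=0
after SUB r6, r6, #5: r6=0-5=-5
after ADD r3, r3, #4: r3=12+4=16
after ADD r4, r4, #1: r4=6+1=7
CMP r4, #10  (cmp 7,10)
BNE again: taken
after LDR r6, [r3]: r6=M[16]=26
after SUB r6, r6, #5: r6=26-5=21
after ADD r3, r3, #4: r3=16+4=20
after ADD r4, r4, #1: r4=7+1=8
CMP r4, #10  (cmp 8,10)
BNE again: taken
after LDR r6, [r3]: r6=M[20]=29
after SUB r6, r6, #5: r6=29-5=24
after ADD r3, r3, #4: r3=20+4=24
after ADD r4, r4, #1: r4=8+1=9
CMP r4, #10  (cmp 9,10)
BNE again: taken
after LDR r6, [r3]: r6=M[24]=27
after SUB r6, r6, #5: r6=27-5=22
after ADD r3, r3, #4: r3=24+4=28
after ADD r4, r4, #1: r4=9+1=10
CMP r4, #10  (cmp 10,10)
BNE again: not taken
halt.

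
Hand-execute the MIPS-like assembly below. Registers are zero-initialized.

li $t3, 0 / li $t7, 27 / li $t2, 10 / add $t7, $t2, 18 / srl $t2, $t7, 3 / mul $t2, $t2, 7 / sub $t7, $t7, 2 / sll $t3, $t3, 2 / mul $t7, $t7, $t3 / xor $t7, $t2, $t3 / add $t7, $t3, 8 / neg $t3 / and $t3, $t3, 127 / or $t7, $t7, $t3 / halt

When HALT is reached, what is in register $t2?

21

after li $t3, 0: $t3=0
after li $t7, 27: $t7=27
after li $t2, 10: $t2=10
after add $t7, $t2, 18: $t7=10+18=28
after srl $t2, $t7, 3: $t2=28>>3=3
after mul $t2, $t2, 7: $t2=3*7=21
after sub $t7, $t7, 2: $t7=28-2=26
after sll $t3, $t3, 2: $t3=0<<2=0
after mul $t7, $t7, $t3: $t7=26*0=0
after xor $t7, $t2, $t3: $t7=21^0=21
after add $t7, $t3, 8: $t7=0+8=8
after neg $t3: $t3=-(0)=0
after and $t3, $t3, 127: $t3=0&127=0
after or $t7, $t7, $t3: $t7=8|0=8
halt.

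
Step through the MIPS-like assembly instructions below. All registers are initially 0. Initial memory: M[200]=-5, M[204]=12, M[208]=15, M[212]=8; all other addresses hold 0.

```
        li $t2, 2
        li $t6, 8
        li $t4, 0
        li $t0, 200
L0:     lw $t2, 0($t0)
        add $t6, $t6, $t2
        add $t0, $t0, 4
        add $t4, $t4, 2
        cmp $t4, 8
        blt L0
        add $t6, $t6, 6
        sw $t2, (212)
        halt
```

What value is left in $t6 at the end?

after li $t2, 2: $t2=2
after li $t6, 8: $t6=8
after li $t4, 0: $t4=0
after li $t0, 200: $t0=200
after lw $t2, 0($t0): $t2=M[200]=-5
after add $t6, $t6, $t2: $t6=8+(-5)=3
after add $t0, $t0, 4: $t0=200+4=204
after add $t4, $t4, 2: $t4=0+2=2
cmp $t4, 8  (cmp 2,8)
blt L0: taken
after lw $t2, 0($t0): $t2=M[204]=12
after add $t6, $t6, $t2: $t6=3+12=15
after add $t0, $t0, 4: $t0=204+4=208
after add $t4, $t4, 2: $t4=2+2=4
cmp $t4, 8  (cmp 4,8)
blt L0: taken
after lw $t2, 0($t0): $t2=M[208]=15
after add $t6, $t6, $t2: $t6=15+15=30
after add $t0, $t0, 4: $t0=208+4=212
after add $t4, $t4, 2: $t4=4+2=6
cmp $t4, 8  (cmp 6,8)
blt L0: taken
after lw $t2, 0($t0): $t2=M[212]=8
after add $t6, $t6, $t2: $t6=30+8=38
after add $t0, $t0, 4: $t0=212+4=216
after add $t4, $t4, 2: $t4=6+2=8
cmp $t4, 8  (cmp 8,8)
blt L0: not taken
after add $t6, $t6, 6: $t6=38+6=44
sw $t2, (212) → M[212]=8
halt.

44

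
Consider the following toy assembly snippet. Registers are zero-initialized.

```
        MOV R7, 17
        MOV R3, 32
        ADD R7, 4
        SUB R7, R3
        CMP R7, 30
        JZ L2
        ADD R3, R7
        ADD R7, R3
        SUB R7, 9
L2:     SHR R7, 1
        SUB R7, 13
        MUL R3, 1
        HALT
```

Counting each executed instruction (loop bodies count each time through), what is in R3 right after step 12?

21

MOV R7, 17 → R7=17
MOV R3, 32 → R3=32
ADD R7, 4 → R7=17+4=21
SUB R7, R3 → R7=21-32=-11
CMP R7, 30  (cmp -11,30)
JZ L2: not taken
ADD R3, R7 → R3=32+(-11)=21
ADD R7, R3 → R7=(-11)+21=10
SUB R7, 9 → R7=10-9=1
SHR R7, 1 → R7=1>>1=0
SUB R7, 13 → R7=0-13=-13
MUL R3, 1 → R3=21*1=21
After step 12: R3 = 21.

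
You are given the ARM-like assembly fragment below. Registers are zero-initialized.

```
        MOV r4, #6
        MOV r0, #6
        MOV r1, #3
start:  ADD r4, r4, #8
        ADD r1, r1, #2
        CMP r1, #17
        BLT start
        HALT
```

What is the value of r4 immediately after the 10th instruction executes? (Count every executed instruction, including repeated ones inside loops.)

MOV r4, #6 → r4=6
MOV r0, #6 → r0=6
MOV r1, #3 → r1=3
ADD r4, r4, #8 → r4=6+8=14
ADD r1, r1, #2 → r1=3+2=5
CMP r1, #17  (cmp 5,17)
BLT start: taken
ADD r4, r4, #8 → r4=14+8=22
ADD r1, r1, #2 → r1=5+2=7
CMP r1, #17  (cmp 7,17)
After step 10: r4 = 22.

22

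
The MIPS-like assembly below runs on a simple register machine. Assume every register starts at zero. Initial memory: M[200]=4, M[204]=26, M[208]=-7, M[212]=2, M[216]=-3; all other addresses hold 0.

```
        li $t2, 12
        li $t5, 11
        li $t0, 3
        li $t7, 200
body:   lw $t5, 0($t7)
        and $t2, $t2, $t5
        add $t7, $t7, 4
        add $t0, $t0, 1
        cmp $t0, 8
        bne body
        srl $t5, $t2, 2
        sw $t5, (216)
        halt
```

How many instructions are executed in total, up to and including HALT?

37

after li $t2, 12: $t2=12
after li $t5, 11: $t5=11
after li $t0, 3: $t0=3
after li $t7, 200: $t7=200
after lw $t5, 0($t7): $t5=M[200]=4
after and $t2, $t2, $t5: $t2=12&4=4
after add $t7, $t7, 4: $t7=200+4=204
after add $t0, $t0, 1: $t0=3+1=4
cmp $t0, 8  (cmp 4,8)
bne body: taken
after lw $t5, 0($t7): $t5=M[204]=26
after and $t2, $t2, $t5: $t2=4&26=0
after add $t7, $t7, 4: $t7=204+4=208
after add $t0, $t0, 1: $t0=4+1=5
cmp $t0, 8  (cmp 5,8)
bne body: taken
after lw $t5, 0($t7): $t5=M[208]=-7
after and $t2, $t2, $t5: $t2=0&(-7)=0
after add $t7, $t7, 4: $t7=208+4=212
after add $t0, $t0, 1: $t0=5+1=6
cmp $t0, 8  (cmp 6,8)
bne body: taken
after lw $t5, 0($t7): $t5=M[212]=2
after and $t2, $t2, $t5: $t2=0&2=0
after add $t7, $t7, 4: $t7=212+4=216
after add $t0, $t0, 1: $t0=6+1=7
cmp $t0, 8  (cmp 7,8)
bne body: taken
after lw $t5, 0($t7): $t5=M[216]=-3
after and $t2, $t2, $t5: $t2=0&(-3)=0
after add $t7, $t7, 4: $t7=216+4=220
after add $t0, $t0, 1: $t0=7+1=8
cmp $t0, 8  (cmp 8,8)
bne body: not taken
after srl $t5, $t2, 2: $t5=0>>2=0
sw $t5, (216) → M[216]=0
halt.
Total executed instructions: 37.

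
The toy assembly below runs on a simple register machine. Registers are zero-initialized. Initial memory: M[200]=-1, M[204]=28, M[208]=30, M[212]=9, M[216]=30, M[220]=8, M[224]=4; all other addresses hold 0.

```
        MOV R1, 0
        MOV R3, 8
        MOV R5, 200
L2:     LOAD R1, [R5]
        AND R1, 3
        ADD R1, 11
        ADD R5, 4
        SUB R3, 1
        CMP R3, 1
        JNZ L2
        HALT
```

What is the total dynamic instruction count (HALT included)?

53

R1=0
R3=8
R5=200
R1=M[200]=-1
R1=(-1)&3=3
R1=3+11=14
R5=200+4=204
R3=8-1=7
CMP R3, 1  (cmp 7,1)
JNZ L2: taken
R1=M[204]=28
R1=28&3=0
R1=0+11=11
R5=204+4=208
R3=7-1=6
CMP R3, 1  (cmp 6,1)
JNZ L2: taken
R1=M[208]=30
R1=30&3=2
R1=2+11=13
R5=208+4=212
R3=6-1=5
CMP R3, 1  (cmp 5,1)
JNZ L2: taken
R1=M[212]=9
R1=9&3=1
R1=1+11=12
R5=212+4=216
R3=5-1=4
CMP R3, 1  (cmp 4,1)
JNZ L2: taken
R1=M[216]=30
R1=30&3=2
R1=2+11=13
R5=216+4=220
R3=4-1=3
CMP R3, 1  (cmp 3,1)
JNZ L2: taken
R1=M[220]=8
R1=8&3=0
R1=0+11=11
R5=220+4=224
R3=3-1=2
CMP R3, 1  (cmp 2,1)
JNZ L2: taken
R1=M[224]=4
R1=4&3=0
R1=0+11=11
R5=224+4=228
R3=2-1=1
CMP R3, 1  (cmp 1,1)
JNZ L2: not taken
halt.
Total executed instructions: 53.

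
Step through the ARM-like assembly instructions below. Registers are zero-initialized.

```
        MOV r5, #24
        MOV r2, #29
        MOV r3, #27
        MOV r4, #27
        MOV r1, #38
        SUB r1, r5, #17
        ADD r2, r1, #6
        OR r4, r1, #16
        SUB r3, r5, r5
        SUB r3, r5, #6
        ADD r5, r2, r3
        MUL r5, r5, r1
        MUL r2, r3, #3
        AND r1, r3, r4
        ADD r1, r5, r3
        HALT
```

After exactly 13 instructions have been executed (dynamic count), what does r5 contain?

MOV r5, #24 → r5=24
MOV r2, #29 → r2=29
MOV r3, #27 → r3=27
MOV r4, #27 → r4=27
MOV r1, #38 → r1=38
SUB r1, r5, #17 → r1=24-17=7
ADD r2, r1, #6 → r2=7+6=13
OR r4, r1, #16 → r4=7|16=23
SUB r3, r5, r5 → r3=24-24=0
SUB r3, r5, #6 → r3=24-6=18
ADD r5, r2, r3 → r5=13+18=31
MUL r5, r5, r1 → r5=31*7=217
MUL r2, r3, #3 → r2=18*3=54
After step 13: r5 = 217.

217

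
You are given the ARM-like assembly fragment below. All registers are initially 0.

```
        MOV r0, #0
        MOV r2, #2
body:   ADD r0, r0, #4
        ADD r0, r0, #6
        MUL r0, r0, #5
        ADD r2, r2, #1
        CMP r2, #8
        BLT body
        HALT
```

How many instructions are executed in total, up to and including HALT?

39

MOV r0, #0 → r0=0
MOV r2, #2 → r2=2
ADD r0, r0, #4 → r0=0+4=4
ADD r0, r0, #6 → r0=4+6=10
MUL r0, r0, #5 → r0=10*5=50
ADD r2, r2, #1 → r2=2+1=3
CMP r2, #8  (cmp 3,8)
BLT body: taken
ADD r0, r0, #4 → r0=50+4=54
ADD r0, r0, #6 → r0=54+6=60
MUL r0, r0, #5 → r0=60*5=300
ADD r2, r2, #1 → r2=3+1=4
CMP r2, #8  (cmp 4,8)
BLT body: taken
ADD r0, r0, #4 → r0=300+4=304
ADD r0, r0, #6 → r0=304+6=310
MUL r0, r0, #5 → r0=310*5=1550
ADD r2, r2, #1 → r2=4+1=5
CMP r2, #8  (cmp 5,8)
BLT body: taken
ADD r0, r0, #4 → r0=1550+4=1554
ADD r0, r0, #6 → r0=1554+6=1560
MUL r0, r0, #5 → r0=1560*5=7800
ADD r2, r2, #1 → r2=5+1=6
CMP r2, #8  (cmp 6,8)
BLT body: taken
ADD r0, r0, #4 → r0=7800+4=7804
ADD r0, r0, #6 → r0=7804+6=7810
MUL r0, r0, #5 → r0=7810*5=39050
ADD r2, r2, #1 → r2=6+1=7
CMP r2, #8  (cmp 7,8)
BLT body: taken
ADD r0, r0, #4 → r0=39050+4=39054
ADD r0, r0, #6 → r0=39054+6=39060
MUL r0, r0, #5 → r0=39060*5=195300
ADD r2, r2, #1 → r2=7+1=8
CMP r2, #8  (cmp 8,8)
BLT body: not taken
halt.
Total executed instructions: 39.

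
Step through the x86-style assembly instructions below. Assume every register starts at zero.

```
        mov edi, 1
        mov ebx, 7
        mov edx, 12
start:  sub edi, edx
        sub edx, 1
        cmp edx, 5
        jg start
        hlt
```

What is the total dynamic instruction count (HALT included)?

32

mov edi, 1 → edi=1
mov ebx, 7 → ebx=7
mov edx, 12 → edx=12
sub edi, edx → edi=1-12=-11
sub edx, 1 → edx=12-1=11
cmp edx, 5  (cmp 11,5)
jg start: taken
sub edi, edx → edi=(-11)-11=-22
sub edx, 1 → edx=11-1=10
cmp edx, 5  (cmp 10,5)
jg start: taken
sub edi, edx → edi=(-22)-10=-32
sub edx, 1 → edx=10-1=9
cmp edx, 5  (cmp 9,5)
jg start: taken
sub edi, edx → edi=(-32)-9=-41
sub edx, 1 → edx=9-1=8
cmp edx, 5  (cmp 8,5)
jg start: taken
sub edi, edx → edi=(-41)-8=-49
sub edx, 1 → edx=8-1=7
cmp edx, 5  (cmp 7,5)
jg start: taken
sub edi, edx → edi=(-49)-7=-56
sub edx, 1 → edx=7-1=6
cmp edx, 5  (cmp 6,5)
jg start: taken
sub edi, edx → edi=(-56)-6=-62
sub edx, 1 → edx=6-1=5
cmp edx, 5  (cmp 5,5)
jg start: not taken
halt.
Total executed instructions: 32.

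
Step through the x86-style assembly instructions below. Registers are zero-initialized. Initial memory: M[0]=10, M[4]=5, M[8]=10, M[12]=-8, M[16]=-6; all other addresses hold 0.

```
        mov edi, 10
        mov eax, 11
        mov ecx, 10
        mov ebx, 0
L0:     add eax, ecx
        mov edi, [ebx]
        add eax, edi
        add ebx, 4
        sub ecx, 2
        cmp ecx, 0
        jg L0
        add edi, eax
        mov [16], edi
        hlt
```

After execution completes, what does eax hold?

after mov edi, 10: edi=10
after mov eax, 11: eax=11
after mov ecx, 10: ecx=10
after mov ebx, 0: ebx=0
after add eax, ecx: eax=11+10=21
after mov edi, [ebx]: edi=M[0]=10
after add eax, edi: eax=21+10=31
after add ebx, 4: ebx=0+4=4
after sub ecx, 2: ecx=10-2=8
cmp ecx, 0  (cmp 8,0)
jg L0: taken
after add eax, ecx: eax=31+8=39
after mov edi, [ebx]: edi=M[4]=5
after add eax, edi: eax=39+5=44
after add ebx, 4: ebx=4+4=8
after sub ecx, 2: ecx=8-2=6
cmp ecx, 0  (cmp 6,0)
jg L0: taken
after add eax, ecx: eax=44+6=50
after mov edi, [ebx]: edi=M[8]=10
after add eax, edi: eax=50+10=60
after add ebx, 4: ebx=8+4=12
after sub ecx, 2: ecx=6-2=4
cmp ecx, 0  (cmp 4,0)
jg L0: taken
after add eax, ecx: eax=60+4=64
after mov edi, [ebx]: edi=M[12]=-8
after add eax, edi: eax=64+(-8)=56
after add ebx, 4: ebx=12+4=16
after sub ecx, 2: ecx=4-2=2
cmp ecx, 0  (cmp 2,0)
jg L0: taken
after add eax, ecx: eax=56+2=58
after mov edi, [ebx]: edi=M[16]=-6
after add eax, edi: eax=58+(-6)=52
after add ebx, 4: ebx=16+4=20
after sub ecx, 2: ecx=2-2=0
cmp ecx, 0  (cmp 0,0)
jg L0: not taken
after add edi, eax: edi=(-6)+52=46
mov [16], edi → M[16]=46
halt.

52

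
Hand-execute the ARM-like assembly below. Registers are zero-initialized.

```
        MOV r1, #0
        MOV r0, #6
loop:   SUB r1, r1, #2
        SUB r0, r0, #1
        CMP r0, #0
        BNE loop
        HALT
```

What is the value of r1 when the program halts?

r1=0
r0=6
r1=0-2=-2
r0=6-1=5
CMP r0, #0  (cmp 5,0)
BNE loop: taken
r1=(-2)-2=-4
r0=5-1=4
CMP r0, #0  (cmp 4,0)
BNE loop: taken
r1=(-4)-2=-6
r0=4-1=3
CMP r0, #0  (cmp 3,0)
BNE loop: taken
r1=(-6)-2=-8
r0=3-1=2
CMP r0, #0  (cmp 2,0)
BNE loop: taken
r1=(-8)-2=-10
r0=2-1=1
CMP r0, #0  (cmp 1,0)
BNE loop: taken
r1=(-10)-2=-12
r0=1-1=0
CMP r0, #0  (cmp 0,0)
BNE loop: not taken
halt.

-12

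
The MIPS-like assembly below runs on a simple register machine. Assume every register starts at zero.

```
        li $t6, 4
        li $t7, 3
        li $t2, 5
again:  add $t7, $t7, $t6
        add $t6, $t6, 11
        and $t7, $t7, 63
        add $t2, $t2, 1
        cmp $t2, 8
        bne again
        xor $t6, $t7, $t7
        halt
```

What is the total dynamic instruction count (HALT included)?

23

$t6=4
$t7=3
$t2=5
$t7=3+4=7
$t6=4+11=15
$t7=7&63=7
$t2=5+1=6
cmp $t2, 8  (cmp 6,8)
bne again: taken
$t7=7+15=22
$t6=15+11=26
$t7=22&63=22
$t2=6+1=7
cmp $t2, 8  (cmp 7,8)
bne again: taken
$t7=22+26=48
$t6=26+11=37
$t7=48&63=48
$t2=7+1=8
cmp $t2, 8  (cmp 8,8)
bne again: not taken
$t6=48^48=0
halt.
Total executed instructions: 23.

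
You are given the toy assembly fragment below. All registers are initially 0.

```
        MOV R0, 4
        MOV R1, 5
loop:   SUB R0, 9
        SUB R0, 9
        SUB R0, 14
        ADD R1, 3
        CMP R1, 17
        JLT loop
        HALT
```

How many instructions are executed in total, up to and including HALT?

27

MOV R0, 4 → R0=4
MOV R1, 5 → R1=5
SUB R0, 9 → R0=4-9=-5
SUB R0, 9 → R0=(-5)-9=-14
SUB R0, 14 → R0=(-14)-14=-28
ADD R1, 3 → R1=5+3=8
CMP R1, 17  (cmp 8,17)
JLT loop: taken
SUB R0, 9 → R0=(-28)-9=-37
SUB R0, 9 → R0=(-37)-9=-46
SUB R0, 14 → R0=(-46)-14=-60
ADD R1, 3 → R1=8+3=11
CMP R1, 17  (cmp 11,17)
JLT loop: taken
SUB R0, 9 → R0=(-60)-9=-69
SUB R0, 9 → R0=(-69)-9=-78
SUB R0, 14 → R0=(-78)-14=-92
ADD R1, 3 → R1=11+3=14
CMP R1, 17  (cmp 14,17)
JLT loop: taken
SUB R0, 9 → R0=(-92)-9=-101
SUB R0, 9 → R0=(-101)-9=-110
SUB R0, 14 → R0=(-110)-14=-124
ADD R1, 3 → R1=14+3=17
CMP R1, 17  (cmp 17,17)
JLT loop: not taken
halt.
Total executed instructions: 27.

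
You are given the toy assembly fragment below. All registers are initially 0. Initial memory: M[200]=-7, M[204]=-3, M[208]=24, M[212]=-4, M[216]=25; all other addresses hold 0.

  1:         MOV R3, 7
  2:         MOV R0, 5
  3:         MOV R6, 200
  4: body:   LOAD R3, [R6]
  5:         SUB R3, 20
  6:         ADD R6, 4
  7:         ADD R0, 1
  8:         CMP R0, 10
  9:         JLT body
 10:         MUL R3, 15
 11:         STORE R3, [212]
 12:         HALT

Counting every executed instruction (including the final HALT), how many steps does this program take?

36

R3=7
R0=5
R6=200
R3=M[200]=-7
R3=(-7)-20=-27
R6=200+4=204
R0=5+1=6
CMP R0, 10  (cmp 6,10)
JLT body: taken
R3=M[204]=-3
R3=(-3)-20=-23
R6=204+4=208
R0=6+1=7
CMP R0, 10  (cmp 7,10)
JLT body: taken
R3=M[208]=24
R3=24-20=4
R6=208+4=212
R0=7+1=8
CMP R0, 10  (cmp 8,10)
JLT body: taken
R3=M[212]=-4
R3=(-4)-20=-24
R6=212+4=216
R0=8+1=9
CMP R0, 10  (cmp 9,10)
JLT body: taken
R3=M[216]=25
R3=25-20=5
R6=216+4=220
R0=9+1=10
CMP R0, 10  (cmp 10,10)
JLT body: not taken
R3=5*15=75
STORE R3, [212] → M[212]=75
halt.
Total executed instructions: 36.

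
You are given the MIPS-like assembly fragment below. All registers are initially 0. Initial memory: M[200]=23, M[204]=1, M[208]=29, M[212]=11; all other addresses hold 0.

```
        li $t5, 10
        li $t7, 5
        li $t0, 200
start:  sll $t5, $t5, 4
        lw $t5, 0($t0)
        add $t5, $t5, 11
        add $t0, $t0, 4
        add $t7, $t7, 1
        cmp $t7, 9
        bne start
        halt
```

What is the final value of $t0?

after li $t5, 10: $t5=10
after li $t7, 5: $t7=5
after li $t0, 200: $t0=200
after sll $t5, $t5, 4: $t5=10<<4=160
after lw $t5, 0($t0): $t5=M[200]=23
after add $t5, $t5, 11: $t5=23+11=34
after add $t0, $t0, 4: $t0=200+4=204
after add $t7, $t7, 1: $t7=5+1=6
cmp $t7, 9  (cmp 6,9)
bne start: taken
after sll $t5, $t5, 4: $t5=34<<4=544
after lw $t5, 0($t0): $t5=M[204]=1
after add $t5, $t5, 11: $t5=1+11=12
after add $t0, $t0, 4: $t0=204+4=208
after add $t7, $t7, 1: $t7=6+1=7
cmp $t7, 9  (cmp 7,9)
bne start: taken
after sll $t5, $t5, 4: $t5=12<<4=192
after lw $t5, 0($t0): $t5=M[208]=29
after add $t5, $t5, 11: $t5=29+11=40
after add $t0, $t0, 4: $t0=208+4=212
after add $t7, $t7, 1: $t7=7+1=8
cmp $t7, 9  (cmp 8,9)
bne start: taken
after sll $t5, $t5, 4: $t5=40<<4=640
after lw $t5, 0($t0): $t5=M[212]=11
after add $t5, $t5, 11: $t5=11+11=22
after add $t0, $t0, 4: $t0=212+4=216
after add $t7, $t7, 1: $t7=8+1=9
cmp $t7, 9  (cmp 9,9)
bne start: not taken
halt.

216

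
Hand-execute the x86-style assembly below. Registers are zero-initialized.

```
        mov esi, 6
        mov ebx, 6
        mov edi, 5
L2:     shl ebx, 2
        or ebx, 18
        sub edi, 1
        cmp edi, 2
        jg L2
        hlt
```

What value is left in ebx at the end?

506

mov esi, 6 → esi=6
mov ebx, 6 → ebx=6
mov edi, 5 → edi=5
shl ebx, 2 → ebx=6<<2=24
or ebx, 18 → ebx=24|18=26
sub edi, 1 → edi=5-1=4
cmp edi, 2  (cmp 4,2)
jg L2: taken
shl ebx, 2 → ebx=26<<2=104
or ebx, 18 → ebx=104|18=122
sub edi, 1 → edi=4-1=3
cmp edi, 2  (cmp 3,2)
jg L2: taken
shl ebx, 2 → ebx=122<<2=488
or ebx, 18 → ebx=488|18=506
sub edi, 1 → edi=3-1=2
cmp edi, 2  (cmp 2,2)
jg L2: not taken
halt.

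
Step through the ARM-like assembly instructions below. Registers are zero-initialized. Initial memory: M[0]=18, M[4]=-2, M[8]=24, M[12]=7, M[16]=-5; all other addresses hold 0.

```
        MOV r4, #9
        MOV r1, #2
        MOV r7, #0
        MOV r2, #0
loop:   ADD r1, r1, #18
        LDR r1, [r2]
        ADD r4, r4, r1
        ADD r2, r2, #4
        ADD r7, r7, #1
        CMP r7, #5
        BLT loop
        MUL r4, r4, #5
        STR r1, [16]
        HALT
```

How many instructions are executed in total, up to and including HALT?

42

MOV r4, #9 → r4=9
MOV r1, #2 → r1=2
MOV r7, #0 → r7=0
MOV r2, #0 → r2=0
ADD r1, r1, #18 → r1=2+18=20
LDR r1, [r2] → r1=M[0]=18
ADD r4, r4, r1 → r4=9+18=27
ADD r2, r2, #4 → r2=0+4=4
ADD r7, r7, #1 → r7=0+1=1
CMP r7, #5  (cmp 1,5)
BLT loop: taken
ADD r1, r1, #18 → r1=18+18=36
LDR r1, [r2] → r1=M[4]=-2
ADD r4, r4, r1 → r4=27+(-2)=25
ADD r2, r2, #4 → r2=4+4=8
ADD r7, r7, #1 → r7=1+1=2
CMP r7, #5  (cmp 2,5)
BLT loop: taken
ADD r1, r1, #18 → r1=(-2)+18=16
LDR r1, [r2] → r1=M[8]=24
ADD r4, r4, r1 → r4=25+24=49
ADD r2, r2, #4 → r2=8+4=12
ADD r7, r7, #1 → r7=2+1=3
CMP r7, #5  (cmp 3,5)
BLT loop: taken
ADD r1, r1, #18 → r1=24+18=42
LDR r1, [r2] → r1=M[12]=7
ADD r4, r4, r1 → r4=49+7=56
ADD r2, r2, #4 → r2=12+4=16
ADD r7, r7, #1 → r7=3+1=4
CMP r7, #5  (cmp 4,5)
BLT loop: taken
ADD r1, r1, #18 → r1=7+18=25
LDR r1, [r2] → r1=M[16]=-5
ADD r4, r4, r1 → r4=56+(-5)=51
ADD r2, r2, #4 → r2=16+4=20
ADD r7, r7, #1 → r7=4+1=5
CMP r7, #5  (cmp 5,5)
BLT loop: not taken
MUL r4, r4, #5 → r4=51*5=255
STR r1, [16] → M[16]=-5
halt.
Total executed instructions: 42.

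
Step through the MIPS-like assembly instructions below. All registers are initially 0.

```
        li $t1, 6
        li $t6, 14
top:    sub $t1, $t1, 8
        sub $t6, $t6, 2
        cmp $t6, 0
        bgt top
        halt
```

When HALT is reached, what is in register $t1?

-50

$t1=6
$t6=14
$t1=6-8=-2
$t6=14-2=12
cmp $t6, 0  (cmp 12,0)
bgt top: taken
$t1=(-2)-8=-10
$t6=12-2=10
cmp $t6, 0  (cmp 10,0)
bgt top: taken
$t1=(-10)-8=-18
$t6=10-2=8
cmp $t6, 0  (cmp 8,0)
bgt top: taken
$t1=(-18)-8=-26
$t6=8-2=6
cmp $t6, 0  (cmp 6,0)
bgt top: taken
$t1=(-26)-8=-34
$t6=6-2=4
cmp $t6, 0  (cmp 4,0)
bgt top: taken
$t1=(-34)-8=-42
$t6=4-2=2
cmp $t6, 0  (cmp 2,0)
bgt top: taken
$t1=(-42)-8=-50
$t6=2-2=0
cmp $t6, 0  (cmp 0,0)
bgt top: not taken
halt.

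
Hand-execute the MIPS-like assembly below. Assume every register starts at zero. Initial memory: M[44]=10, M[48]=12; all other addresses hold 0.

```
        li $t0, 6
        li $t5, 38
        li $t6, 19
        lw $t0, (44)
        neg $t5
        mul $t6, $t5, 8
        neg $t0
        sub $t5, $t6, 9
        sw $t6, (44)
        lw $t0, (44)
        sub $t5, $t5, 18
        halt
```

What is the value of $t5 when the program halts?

-331

$t0=6
$t5=38
$t6=19
$t0=M[44]=10
$t5=-(38)=-38
$t6=(-38)*8=-304
$t0=-(10)=-10
$t5=(-304)-9=-313
sw $t6, (44) → M[44]=-304
$t0=M[44]=-304
$t5=(-313)-18=-331
halt.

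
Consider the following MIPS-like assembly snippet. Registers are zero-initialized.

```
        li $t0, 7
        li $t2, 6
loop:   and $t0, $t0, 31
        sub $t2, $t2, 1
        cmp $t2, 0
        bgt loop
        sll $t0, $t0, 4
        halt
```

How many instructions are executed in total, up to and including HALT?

28

li $t0, 7 → $t0=7
li $t2, 6 → $t2=6
and $t0, $t0, 31 → $t0=7&31=7
sub $t2, $t2, 1 → $t2=6-1=5
cmp $t2, 0  (cmp 5,0)
bgt loop: taken
and $t0, $t0, 31 → $t0=7&31=7
sub $t2, $t2, 1 → $t2=5-1=4
cmp $t2, 0  (cmp 4,0)
bgt loop: taken
and $t0, $t0, 31 → $t0=7&31=7
sub $t2, $t2, 1 → $t2=4-1=3
cmp $t2, 0  (cmp 3,0)
bgt loop: taken
and $t0, $t0, 31 → $t0=7&31=7
sub $t2, $t2, 1 → $t2=3-1=2
cmp $t2, 0  (cmp 2,0)
bgt loop: taken
and $t0, $t0, 31 → $t0=7&31=7
sub $t2, $t2, 1 → $t2=2-1=1
cmp $t2, 0  (cmp 1,0)
bgt loop: taken
and $t0, $t0, 31 → $t0=7&31=7
sub $t2, $t2, 1 → $t2=1-1=0
cmp $t2, 0  (cmp 0,0)
bgt loop: not taken
sll $t0, $t0, 4 → $t0=7<<4=112
halt.
Total executed instructions: 28.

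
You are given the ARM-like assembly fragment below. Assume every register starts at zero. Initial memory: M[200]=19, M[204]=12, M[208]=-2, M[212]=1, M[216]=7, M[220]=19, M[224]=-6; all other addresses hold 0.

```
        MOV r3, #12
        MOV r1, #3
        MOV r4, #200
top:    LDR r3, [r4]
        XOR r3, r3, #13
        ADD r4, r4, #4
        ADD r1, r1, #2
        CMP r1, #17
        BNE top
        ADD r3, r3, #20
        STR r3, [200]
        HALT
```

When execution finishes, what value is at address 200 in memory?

after MOV r3, #12: r3=12
after MOV r1, #3: r1=3
after MOV r4, #200: r4=200
after LDR r3, [r4]: r3=M[200]=19
after XOR r3, r3, #13: r3=19^13=30
after ADD r4, r4, #4: r4=200+4=204
after ADD r1, r1, #2: r1=3+2=5
CMP r1, #17  (cmp 5,17)
BNE top: taken
after LDR r3, [r4]: r3=M[204]=12
after XOR r3, r3, #13: r3=12^13=1
after ADD r4, r4, #4: r4=204+4=208
after ADD r1, r1, #2: r1=5+2=7
CMP r1, #17  (cmp 7,17)
BNE top: taken
after LDR r3, [r4]: r3=M[208]=-2
after XOR r3, r3, #13: r3=(-2)^13=-13
after ADD r4, r4, #4: r4=208+4=212
after ADD r1, r1, #2: r1=7+2=9
CMP r1, #17  (cmp 9,17)
BNE top: taken
after LDR r3, [r4]: r3=M[212]=1
after XOR r3, r3, #13: r3=1^13=12
after ADD r4, r4, #4: r4=212+4=216
after ADD r1, r1, #2: r1=9+2=11
CMP r1, #17  (cmp 11,17)
BNE top: taken
after LDR r3, [r4]: r3=M[216]=7
after XOR r3, r3, #13: r3=7^13=10
after ADD r4, r4, #4: r4=216+4=220
after ADD r1, r1, #2: r1=11+2=13
CMP r1, #17  (cmp 13,17)
BNE top: taken
after LDR r3, [r4]: r3=M[220]=19
after XOR r3, r3, #13: r3=19^13=30
after ADD r4, r4, #4: r4=220+4=224
after ADD r1, r1, #2: r1=13+2=15
CMP r1, #17  (cmp 15,17)
BNE top: taken
after LDR r3, [r4]: r3=M[224]=-6
after XOR r3, r3, #13: r3=(-6)^13=-9
after ADD r4, r4, #4: r4=224+4=228
after ADD r1, r1, #2: r1=15+2=17
CMP r1, #17  (cmp 17,17)
BNE top: not taken
after ADD r3, r3, #20: r3=(-9)+20=11
STR r3, [200] → M[200]=11
halt.

11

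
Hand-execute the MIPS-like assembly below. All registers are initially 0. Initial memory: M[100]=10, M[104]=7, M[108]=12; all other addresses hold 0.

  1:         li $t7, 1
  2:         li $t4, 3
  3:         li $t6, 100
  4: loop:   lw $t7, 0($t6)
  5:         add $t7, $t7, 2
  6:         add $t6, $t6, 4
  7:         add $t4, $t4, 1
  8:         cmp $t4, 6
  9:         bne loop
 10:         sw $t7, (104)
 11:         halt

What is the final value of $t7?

14

after li $t7, 1: $t7=1
after li $t4, 3: $t4=3
after li $t6, 100: $t6=100
after lw $t7, 0($t6): $t7=M[100]=10
after add $t7, $t7, 2: $t7=10+2=12
after add $t6, $t6, 4: $t6=100+4=104
after add $t4, $t4, 1: $t4=3+1=4
cmp $t4, 6  (cmp 4,6)
bne loop: taken
after lw $t7, 0($t6): $t7=M[104]=7
after add $t7, $t7, 2: $t7=7+2=9
after add $t6, $t6, 4: $t6=104+4=108
after add $t4, $t4, 1: $t4=4+1=5
cmp $t4, 6  (cmp 5,6)
bne loop: taken
after lw $t7, 0($t6): $t7=M[108]=12
after add $t7, $t7, 2: $t7=12+2=14
after add $t6, $t6, 4: $t6=108+4=112
after add $t4, $t4, 1: $t4=5+1=6
cmp $t4, 6  (cmp 6,6)
bne loop: not taken
sw $t7, (104) → M[104]=14
halt.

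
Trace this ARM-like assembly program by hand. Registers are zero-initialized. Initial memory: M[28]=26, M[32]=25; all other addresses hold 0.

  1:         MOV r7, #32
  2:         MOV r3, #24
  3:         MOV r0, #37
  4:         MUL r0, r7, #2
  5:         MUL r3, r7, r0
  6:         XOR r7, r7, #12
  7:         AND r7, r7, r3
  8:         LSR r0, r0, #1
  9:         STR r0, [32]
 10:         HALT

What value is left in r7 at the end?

0

MOV r7, #32 → r7=32
MOV r3, #24 → r3=24
MOV r0, #37 → r0=37
MUL r0, r7, #2 → r0=32*2=64
MUL r3, r7, r0 → r3=32*64=2048
XOR r7, r7, #12 → r7=32^12=44
AND r7, r7, r3 → r7=44&2048=0
LSR r0, r0, #1 → r0=64>>1=32
STR r0, [32] → M[32]=32
halt.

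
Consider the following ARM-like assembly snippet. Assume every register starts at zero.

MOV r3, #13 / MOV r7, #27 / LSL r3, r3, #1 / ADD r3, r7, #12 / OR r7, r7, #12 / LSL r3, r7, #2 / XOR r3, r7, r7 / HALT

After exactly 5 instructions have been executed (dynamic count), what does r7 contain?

31

MOV r3, #13 → r3=13
MOV r7, #27 → r7=27
LSL r3, r3, #1 → r3=13<<1=26
ADD r3, r7, #12 → r3=27+12=39
OR r7, r7, #12 → r7=27|12=31
After step 5: r7 = 31.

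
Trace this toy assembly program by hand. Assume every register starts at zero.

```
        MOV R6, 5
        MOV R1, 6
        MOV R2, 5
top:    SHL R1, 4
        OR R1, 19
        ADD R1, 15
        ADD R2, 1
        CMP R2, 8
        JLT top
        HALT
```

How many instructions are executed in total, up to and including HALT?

after MOV R6, 5: R6=5
after MOV R1, 6: R1=6
after MOV R2, 5: R2=5
after SHL R1, 4: R1=6<<4=96
after OR R1, 19: R1=96|19=115
after ADD R1, 15: R1=115+15=130
after ADD R2, 1: R2=5+1=6
CMP R2, 8  (cmp 6,8)
JLT top: taken
after SHL R1, 4: R1=130<<4=2080
after OR R1, 19: R1=2080|19=2099
after ADD R1, 15: R1=2099+15=2114
after ADD R2, 1: R2=6+1=7
CMP R2, 8  (cmp 7,8)
JLT top: taken
after SHL R1, 4: R1=2114<<4=33824
after OR R1, 19: R1=33824|19=33843
after ADD R1, 15: R1=33843+15=33858
after ADD R2, 1: R2=7+1=8
CMP R2, 8  (cmp 8,8)
JLT top: not taken
halt.
Total executed instructions: 22.

22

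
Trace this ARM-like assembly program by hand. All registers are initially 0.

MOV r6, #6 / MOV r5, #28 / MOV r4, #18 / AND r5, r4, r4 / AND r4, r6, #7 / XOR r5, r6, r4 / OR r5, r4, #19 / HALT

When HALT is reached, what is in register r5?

23

MOV r6, #6 → r6=6
MOV r5, #28 → r5=28
MOV r4, #18 → r4=18
AND r5, r4, r4 → r5=18&18=18
AND r4, r6, #7 → r4=6&7=6
XOR r5, r6, r4 → r5=6^6=0
OR r5, r4, #19 → r5=6|19=23
halt.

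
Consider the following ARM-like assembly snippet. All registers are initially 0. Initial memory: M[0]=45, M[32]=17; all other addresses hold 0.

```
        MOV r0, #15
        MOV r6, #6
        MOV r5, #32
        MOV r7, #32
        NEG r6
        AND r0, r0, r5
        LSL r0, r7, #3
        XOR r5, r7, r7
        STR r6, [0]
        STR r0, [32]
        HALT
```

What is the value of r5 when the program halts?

0

r0=15
r6=6
r5=32
r7=32
r6=-(6)=-6
r0=15&32=0
r0=32<<3=256
r5=32^32=0
STR r6, [0] → M[0]=-6
STR r0, [32] → M[32]=256
halt.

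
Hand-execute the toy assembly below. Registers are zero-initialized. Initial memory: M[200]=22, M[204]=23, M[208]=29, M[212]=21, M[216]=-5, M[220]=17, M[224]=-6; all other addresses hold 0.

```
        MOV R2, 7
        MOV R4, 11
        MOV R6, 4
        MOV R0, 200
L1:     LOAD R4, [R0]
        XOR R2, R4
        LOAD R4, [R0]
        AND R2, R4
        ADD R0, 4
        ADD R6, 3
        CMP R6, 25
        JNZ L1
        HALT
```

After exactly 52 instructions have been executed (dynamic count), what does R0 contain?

MOV R2, 7 → R2=7
MOV R4, 11 → R4=11
MOV R6, 4 → R6=4
MOV R0, 200 → R0=200
LOAD R4, [R0] → R4=M[200]=22
XOR R2, R4 → R2=7^22=17
LOAD R4, [R0] → R4=M[200]=22
AND R2, R4 → R2=17&22=16
ADD R0, 4 → R0=200+4=204
ADD R6, 3 → R6=4+3=7
CMP R6, 25  (cmp 7,25)
JNZ L1: taken
LOAD R4, [R0] → R4=M[204]=23
XOR R2, R4 → R2=16^23=7
LOAD R4, [R0] → R4=M[204]=23
AND R2, R4 → R2=7&23=7
ADD R0, 4 → R0=204+4=208
ADD R6, 3 → R6=7+3=10
CMP R6, 25  (cmp 10,25)
JNZ L1: taken
LOAD R4, [R0] → R4=M[208]=29
XOR R2, R4 → R2=7^29=26
LOAD R4, [R0] → R4=M[208]=29
AND R2, R4 → R2=26&29=24
ADD R0, 4 → R0=208+4=212
ADD R6, 3 → R6=10+3=13
CMP R6, 25  (cmp 13,25)
JNZ L1: taken
LOAD R4, [R0] → R4=M[212]=21
XOR R2, R4 → R2=24^21=13
LOAD R4, [R0] → R4=M[212]=21
AND R2, R4 → R2=13&21=5
ADD R0, 4 → R0=212+4=216
ADD R6, 3 → R6=13+3=16
CMP R6, 25  (cmp 16,25)
JNZ L1: taken
LOAD R4, [R0] → R4=M[216]=-5
XOR R2, R4 → R2=5^(-5)=-2
LOAD R4, [R0] → R4=M[216]=-5
AND R2, R4 → R2=(-2)&(-5)=-6
ADD R0, 4 → R0=216+4=220
ADD R6, 3 → R6=16+3=19
CMP R6, 25  (cmp 19,25)
JNZ L1: taken
LOAD R4, [R0] → R4=M[220]=17
XOR R2, R4 → R2=(-6)^17=-21
LOAD R4, [R0] → R4=M[220]=17
AND R2, R4 → R2=(-21)&17=1
ADD R0, 4 → R0=220+4=224
ADD R6, 3 → R6=19+3=22
CMP R6, 25  (cmp 22,25)
JNZ L1: taken
After step 52: R0 = 224.

224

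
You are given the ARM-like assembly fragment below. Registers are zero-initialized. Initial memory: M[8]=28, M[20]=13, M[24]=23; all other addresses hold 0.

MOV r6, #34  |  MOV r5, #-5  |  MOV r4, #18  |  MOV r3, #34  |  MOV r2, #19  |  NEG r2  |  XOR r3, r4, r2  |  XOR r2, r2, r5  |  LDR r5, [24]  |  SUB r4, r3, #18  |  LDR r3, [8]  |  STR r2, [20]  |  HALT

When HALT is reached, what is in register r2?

r6=34
r5=-5
r4=18
r3=34
r2=19
r2=-(19)=-19
r3=18^(-19)=-1
r2=(-19)^(-5)=22
r5=M[24]=23
r4=(-1)-18=-19
r3=M[8]=28
STR r2, [20] → M[20]=22
halt.

22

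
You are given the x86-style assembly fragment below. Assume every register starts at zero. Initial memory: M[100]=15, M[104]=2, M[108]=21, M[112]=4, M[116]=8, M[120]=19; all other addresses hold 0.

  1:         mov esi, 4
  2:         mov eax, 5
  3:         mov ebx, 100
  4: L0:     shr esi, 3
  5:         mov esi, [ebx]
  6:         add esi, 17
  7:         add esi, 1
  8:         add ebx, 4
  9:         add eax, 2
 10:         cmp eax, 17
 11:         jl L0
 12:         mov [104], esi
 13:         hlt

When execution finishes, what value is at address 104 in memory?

after mov esi, 4: esi=4
after mov eax, 5: eax=5
after mov ebx, 100: ebx=100
after shr esi, 3: esi=4>>3=0
after mov esi, [ebx]: esi=M[100]=15
after add esi, 17: esi=15+17=32
after add esi, 1: esi=32+1=33
after add ebx, 4: ebx=100+4=104
after add eax, 2: eax=5+2=7
cmp eax, 17  (cmp 7,17)
jl L0: taken
after shr esi, 3: esi=33>>3=4
after mov esi, [ebx]: esi=M[104]=2
after add esi, 17: esi=2+17=19
after add esi, 1: esi=19+1=20
after add ebx, 4: ebx=104+4=108
after add eax, 2: eax=7+2=9
cmp eax, 17  (cmp 9,17)
jl L0: taken
after shr esi, 3: esi=20>>3=2
after mov esi, [ebx]: esi=M[108]=21
after add esi, 17: esi=21+17=38
after add esi, 1: esi=38+1=39
after add ebx, 4: ebx=108+4=112
after add eax, 2: eax=9+2=11
cmp eax, 17  (cmp 11,17)
jl L0: taken
after shr esi, 3: esi=39>>3=4
after mov esi, [ebx]: esi=M[112]=4
after add esi, 17: esi=4+17=21
after add esi, 1: esi=21+1=22
after add ebx, 4: ebx=112+4=116
after add eax, 2: eax=11+2=13
cmp eax, 17  (cmp 13,17)
jl L0: taken
after shr esi, 3: esi=22>>3=2
after mov esi, [ebx]: esi=M[116]=8
after add esi, 17: esi=8+17=25
after add esi, 1: esi=25+1=26
after add ebx, 4: ebx=116+4=120
after add eax, 2: eax=13+2=15
cmp eax, 17  (cmp 15,17)
jl L0: taken
after shr esi, 3: esi=26>>3=3
after mov esi, [ebx]: esi=M[120]=19
after add esi, 17: esi=19+17=36
after add esi, 1: esi=36+1=37
after add ebx, 4: ebx=120+4=124
after add eax, 2: eax=15+2=17
cmp eax, 17  (cmp 17,17)
jl L0: not taken
mov [104], esi → M[104]=37
halt.

37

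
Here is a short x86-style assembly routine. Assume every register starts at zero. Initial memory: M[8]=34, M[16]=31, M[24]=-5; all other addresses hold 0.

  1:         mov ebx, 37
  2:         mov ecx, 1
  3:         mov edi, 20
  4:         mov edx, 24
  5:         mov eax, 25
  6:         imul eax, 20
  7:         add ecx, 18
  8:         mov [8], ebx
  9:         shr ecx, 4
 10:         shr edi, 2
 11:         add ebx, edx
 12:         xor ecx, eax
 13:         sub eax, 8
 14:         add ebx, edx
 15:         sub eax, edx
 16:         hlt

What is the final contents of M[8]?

mov ebx, 37 → ebx=37
mov ecx, 1 → ecx=1
mov edi, 20 → edi=20
mov edx, 24 → edx=24
mov eax, 25 → eax=25
imul eax, 20 → eax=25*20=500
add ecx, 18 → ecx=1+18=19
mov [8], ebx → M[8]=37
shr ecx, 4 → ecx=19>>4=1
shr edi, 2 → edi=20>>2=5
add ebx, edx → ebx=37+24=61
xor ecx, eax → ecx=1^500=501
sub eax, 8 → eax=500-8=492
add ebx, edx → ebx=61+24=85
sub eax, edx → eax=492-24=468
halt.

37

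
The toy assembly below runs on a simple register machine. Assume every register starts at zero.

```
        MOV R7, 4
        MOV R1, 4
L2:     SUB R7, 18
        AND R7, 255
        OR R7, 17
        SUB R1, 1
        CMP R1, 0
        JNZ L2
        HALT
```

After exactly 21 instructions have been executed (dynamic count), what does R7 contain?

205

MOV R7, 4 → R7=4
MOV R1, 4 → R1=4
SUB R7, 18 → R7=4-18=-14
AND R7, 255 → R7=(-14)&255=242
OR R7, 17 → R7=242|17=243
SUB R1, 1 → R1=4-1=3
CMP R1, 0  (cmp 3,0)
JNZ L2: taken
SUB R7, 18 → R7=243-18=225
AND R7, 255 → R7=225&255=225
OR R7, 17 → R7=225|17=241
SUB R1, 1 → R1=3-1=2
CMP R1, 0  (cmp 2,0)
JNZ L2: taken
SUB R7, 18 → R7=241-18=223
AND R7, 255 → R7=223&255=223
OR R7, 17 → R7=223|17=223
SUB R1, 1 → R1=2-1=1
CMP R1, 0  (cmp 1,0)
JNZ L2: taken
SUB R7, 18 → R7=223-18=205
After step 21: R7 = 205.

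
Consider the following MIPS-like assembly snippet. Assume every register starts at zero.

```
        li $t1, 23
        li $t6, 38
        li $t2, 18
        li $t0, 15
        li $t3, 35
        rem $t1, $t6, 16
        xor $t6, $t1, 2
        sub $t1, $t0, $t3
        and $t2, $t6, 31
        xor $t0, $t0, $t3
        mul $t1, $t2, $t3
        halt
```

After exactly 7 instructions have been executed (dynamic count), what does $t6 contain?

4

li $t1, 23 → $t1=23
li $t6, 38 → $t6=38
li $t2, 18 → $t2=18
li $t0, 15 → $t0=15
li $t3, 35 → $t3=35
rem $t1, $t6, 16 → $t1=38%16=6
xor $t6, $t1, 2 → $t6=6^2=4
After step 7: $t6 = 4.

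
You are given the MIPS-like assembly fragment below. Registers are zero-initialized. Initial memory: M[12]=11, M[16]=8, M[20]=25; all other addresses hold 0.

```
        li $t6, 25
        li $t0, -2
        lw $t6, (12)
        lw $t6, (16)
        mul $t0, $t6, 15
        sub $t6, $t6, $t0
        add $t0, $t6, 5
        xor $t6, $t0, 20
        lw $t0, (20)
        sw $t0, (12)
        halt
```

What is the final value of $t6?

-127

li $t6, 25 → $t6=25
li $t0, -2 → $t0=-2
lw $t6, (12) → $t6=M[12]=11
lw $t6, (16) → $t6=M[16]=8
mul $t0, $t6, 15 → $t0=8*15=120
sub $t6, $t6, $t0 → $t6=8-120=-112
add $t0, $t6, 5 → $t0=(-112)+5=-107
xor $t6, $t0, 20 → $t6=(-107)^20=-127
lw $t0, (20) → $t0=M[20]=25
sw $t0, (12) → M[12]=25
halt.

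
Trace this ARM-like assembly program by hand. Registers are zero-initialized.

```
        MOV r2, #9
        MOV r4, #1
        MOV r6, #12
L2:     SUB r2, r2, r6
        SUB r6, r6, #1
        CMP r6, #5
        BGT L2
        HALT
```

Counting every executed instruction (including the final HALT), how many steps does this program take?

32

r2=9
r4=1
r6=12
r2=9-12=-3
r6=12-1=11
CMP r6, #5  (cmp 11,5)
BGT L2: taken
r2=(-3)-11=-14
r6=11-1=10
CMP r6, #5  (cmp 10,5)
BGT L2: taken
r2=(-14)-10=-24
r6=10-1=9
CMP r6, #5  (cmp 9,5)
BGT L2: taken
r2=(-24)-9=-33
r6=9-1=8
CMP r6, #5  (cmp 8,5)
BGT L2: taken
r2=(-33)-8=-41
r6=8-1=7
CMP r6, #5  (cmp 7,5)
BGT L2: taken
r2=(-41)-7=-48
r6=7-1=6
CMP r6, #5  (cmp 6,5)
BGT L2: taken
r2=(-48)-6=-54
r6=6-1=5
CMP r6, #5  (cmp 5,5)
BGT L2: not taken
halt.
Total executed instructions: 32.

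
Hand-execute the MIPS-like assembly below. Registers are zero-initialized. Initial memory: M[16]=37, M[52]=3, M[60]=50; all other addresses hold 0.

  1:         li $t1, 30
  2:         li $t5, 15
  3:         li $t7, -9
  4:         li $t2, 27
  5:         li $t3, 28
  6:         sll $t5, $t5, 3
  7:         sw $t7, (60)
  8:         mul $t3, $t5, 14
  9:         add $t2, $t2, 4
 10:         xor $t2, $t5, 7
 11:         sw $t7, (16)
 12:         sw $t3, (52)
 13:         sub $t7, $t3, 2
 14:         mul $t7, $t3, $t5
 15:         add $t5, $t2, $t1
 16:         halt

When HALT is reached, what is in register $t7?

201600

li $t1, 30 → $t1=30
li $t5, 15 → $t5=15
li $t7, -9 → $t7=-9
li $t2, 27 → $t2=27
li $t3, 28 → $t3=28
sll $t5, $t5, 3 → $t5=15<<3=120
sw $t7, (60) → M[60]=-9
mul $t3, $t5, 14 → $t3=120*14=1680
add $t2, $t2, 4 → $t2=27+4=31
xor $t2, $t5, 7 → $t2=120^7=127
sw $t7, (16) → M[16]=-9
sw $t3, (52) → M[52]=1680
sub $t7, $t3, 2 → $t7=1680-2=1678
mul $t7, $t3, $t5 → $t7=1680*120=201600
add $t5, $t2, $t1 → $t5=127+30=157
halt.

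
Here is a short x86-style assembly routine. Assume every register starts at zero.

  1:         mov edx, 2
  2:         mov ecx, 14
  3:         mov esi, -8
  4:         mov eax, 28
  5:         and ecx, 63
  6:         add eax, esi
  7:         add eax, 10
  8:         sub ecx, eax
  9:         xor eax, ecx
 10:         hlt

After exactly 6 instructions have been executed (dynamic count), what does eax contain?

edx=2
ecx=14
esi=-8
eax=28
ecx=14&63=14
eax=28+(-8)=20
After step 6: eax = 20.

20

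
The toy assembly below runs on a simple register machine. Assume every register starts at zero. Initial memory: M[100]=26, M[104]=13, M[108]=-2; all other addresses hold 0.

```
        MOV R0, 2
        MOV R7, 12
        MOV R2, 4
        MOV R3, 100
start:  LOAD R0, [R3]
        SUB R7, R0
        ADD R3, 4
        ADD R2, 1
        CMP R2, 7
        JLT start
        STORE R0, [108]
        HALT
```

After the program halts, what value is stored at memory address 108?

-2

R0=2
R7=12
R2=4
R3=100
R0=M[100]=26
R7=12-26=-14
R3=100+4=104
R2=4+1=5
CMP R2, 7  (cmp 5,7)
JLT start: taken
R0=M[104]=13
R7=(-14)-13=-27
R3=104+4=108
R2=5+1=6
CMP R2, 7  (cmp 6,7)
JLT start: taken
R0=M[108]=-2
R7=(-27)-(-2)=-25
R3=108+4=112
R2=6+1=7
CMP R2, 7  (cmp 7,7)
JLT start: not taken
STORE R0, [108] → M[108]=-2
halt.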